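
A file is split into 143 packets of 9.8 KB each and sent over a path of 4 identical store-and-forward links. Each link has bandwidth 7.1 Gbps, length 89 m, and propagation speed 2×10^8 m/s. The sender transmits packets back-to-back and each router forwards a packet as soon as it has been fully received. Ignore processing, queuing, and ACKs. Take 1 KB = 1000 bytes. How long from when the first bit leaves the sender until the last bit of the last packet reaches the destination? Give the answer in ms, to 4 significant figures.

1.614 ms

Per-hop transmission t_tx = L/R = 78400/7100000000 = 0.0110423 ms.
Per-hop propagation t_prop = 89/200000000 = 0.000445 ms.
Pipeline fill: first packet needs 4·t_tx to clear all hops; remaining 142 packets each add one t_tx.
Total = (4+143-1)·t_tx + 4·t_prop = 146·0.0110423 + 4·0.000445 = 1.614 ms.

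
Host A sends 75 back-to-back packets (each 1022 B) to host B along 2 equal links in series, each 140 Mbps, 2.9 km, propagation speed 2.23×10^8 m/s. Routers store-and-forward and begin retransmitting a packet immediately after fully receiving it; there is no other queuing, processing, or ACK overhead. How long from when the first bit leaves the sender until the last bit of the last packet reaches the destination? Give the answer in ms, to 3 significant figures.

Per-hop transmission t_tx = L/R = 8176/140000000 = 0.0584 ms.
Per-hop propagation t_prop = 2900/223000000 = 0.0130045 ms.
Pipeline fill: first packet needs 2·t_tx to clear all hops; remaining 74 packets each add one t_tx.
Total = (2+75-1)·t_tx + 2·t_prop = 76·0.0584 + 2·0.0130045 = 4.46 ms.

4.46 ms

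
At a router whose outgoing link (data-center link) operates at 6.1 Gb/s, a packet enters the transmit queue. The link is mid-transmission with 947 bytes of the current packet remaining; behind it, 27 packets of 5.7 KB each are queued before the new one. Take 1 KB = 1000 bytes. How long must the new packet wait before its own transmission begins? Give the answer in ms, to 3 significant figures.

0.203 ms

Each queued packet: L/R = 45600/6100000000 = 0.00747541 ms.
27 queued → 0.201836 ms.
Plus remaining 7576 bits of current packet: 0.00124197 ms.
Queuing delay = 0.203 ms.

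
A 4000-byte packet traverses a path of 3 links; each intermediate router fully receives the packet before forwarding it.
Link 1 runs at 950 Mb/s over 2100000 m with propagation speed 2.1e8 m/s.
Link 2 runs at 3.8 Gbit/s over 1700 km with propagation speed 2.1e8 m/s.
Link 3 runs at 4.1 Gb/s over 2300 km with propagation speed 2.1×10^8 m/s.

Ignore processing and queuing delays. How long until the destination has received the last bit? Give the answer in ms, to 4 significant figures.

29.10 ms

L = 4000 × 8 = 32000 bits.
Transmission delays (L/R per hop): 0.0336842, 0.00842105, 0.00780488 ms; sum = 0.0499101 ms.
Propagation delays (d/s per hop): 10, 8.09524, 10.9524 ms; sum = 29.0476 ms.
End-to-end = 29.10 ms.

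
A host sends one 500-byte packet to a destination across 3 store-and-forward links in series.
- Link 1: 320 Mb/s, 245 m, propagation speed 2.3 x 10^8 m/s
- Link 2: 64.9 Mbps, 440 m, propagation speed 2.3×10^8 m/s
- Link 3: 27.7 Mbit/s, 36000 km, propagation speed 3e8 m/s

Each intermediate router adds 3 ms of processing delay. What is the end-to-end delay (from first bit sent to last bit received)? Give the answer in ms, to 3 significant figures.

126 ms

L = 500 × 8 = 4000 bits.
Transmission delays (L/R per hop): 0.0125, 0.0616333, 0.144404 ms; sum = 0.218538 ms.
Propagation delays (d/s per hop): 0.00106522, 0.00191304, 120 ms; sum = 120.003 ms.
Processing at 2 router(s): 2 × 3 ms = 6 ms.
End-to-end = 126 ms.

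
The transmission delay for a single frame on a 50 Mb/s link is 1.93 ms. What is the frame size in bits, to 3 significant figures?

L = R × t_tx = 50000000 b/s × 0.00193 s = 96500 bits.

96500 bits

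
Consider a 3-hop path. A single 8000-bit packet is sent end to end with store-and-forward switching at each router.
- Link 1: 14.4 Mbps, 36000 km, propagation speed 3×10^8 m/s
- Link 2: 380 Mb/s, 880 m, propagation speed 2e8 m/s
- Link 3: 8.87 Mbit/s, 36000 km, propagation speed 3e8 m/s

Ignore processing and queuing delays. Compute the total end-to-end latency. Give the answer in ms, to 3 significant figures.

Transmission delays (L/R per hop): 0.555556, 0.0210526, 0.901917 ms; sum = 1.47852 ms.
Propagation delays (d/s per hop): 120, 0.0044, 120 ms; sum = 240.004 ms.
End-to-end = 241 ms.

241 ms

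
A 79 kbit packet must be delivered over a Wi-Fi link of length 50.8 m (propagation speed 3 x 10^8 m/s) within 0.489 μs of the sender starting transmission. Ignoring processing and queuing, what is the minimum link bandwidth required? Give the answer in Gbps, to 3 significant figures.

247 Gbps

Propagation delay = 50.8 / 300000000 = 0.169333 μs.
Transmission budget = 0.489 − 0.169333 = 0.319667 μs.
R ≥ L / t_tx = 79000 bits / 3.19667e-07 s = 247 Gbps.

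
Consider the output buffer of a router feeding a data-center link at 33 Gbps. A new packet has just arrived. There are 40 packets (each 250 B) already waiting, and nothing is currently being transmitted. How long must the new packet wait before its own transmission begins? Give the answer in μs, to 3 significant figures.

Each queued packet: L/R = 2000/33000000000 = 0.0606061 μs.
40 queued → 2.42424 μs.
Queuing delay = 2.42 μs.

2.42 μs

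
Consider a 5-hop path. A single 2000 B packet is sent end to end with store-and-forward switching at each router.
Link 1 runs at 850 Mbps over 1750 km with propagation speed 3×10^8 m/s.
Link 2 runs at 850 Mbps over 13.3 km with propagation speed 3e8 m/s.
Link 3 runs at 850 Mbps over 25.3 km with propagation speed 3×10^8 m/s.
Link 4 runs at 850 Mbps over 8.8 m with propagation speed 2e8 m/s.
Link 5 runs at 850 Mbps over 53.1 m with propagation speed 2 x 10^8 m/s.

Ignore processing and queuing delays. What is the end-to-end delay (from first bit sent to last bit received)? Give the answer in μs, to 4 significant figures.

L = 2000 × 8 = 16000 bits.
Transmission delay per hop = L/R = 16000/850000000 = 18.8235 μs; 5 hops → 94.1176 μs.
Propagation delays (d/s per hop): 5833.33, 44.3333, 84.3333, 0.044, 0.2655 μs; sum = 5962.31 μs.
End-to-end = 6056 μs.

6056 μs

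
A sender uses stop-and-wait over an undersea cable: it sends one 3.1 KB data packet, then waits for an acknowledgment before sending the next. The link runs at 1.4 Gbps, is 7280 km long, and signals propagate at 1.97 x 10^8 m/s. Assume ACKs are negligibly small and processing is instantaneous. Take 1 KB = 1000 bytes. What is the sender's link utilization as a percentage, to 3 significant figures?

t_tx = L/R = 24800/1400000000 = 1.77143e-05 s.
t_prop = 7280000/197000000 = 0.0369543 s; RTT = 0.0739086 s.
Cycle = t_tx + RTT = 0.0739263 s.
Utilization = t_tx / cycle = 1.77143e-05/0.0739263 = 0.0240 %.

0.0240 %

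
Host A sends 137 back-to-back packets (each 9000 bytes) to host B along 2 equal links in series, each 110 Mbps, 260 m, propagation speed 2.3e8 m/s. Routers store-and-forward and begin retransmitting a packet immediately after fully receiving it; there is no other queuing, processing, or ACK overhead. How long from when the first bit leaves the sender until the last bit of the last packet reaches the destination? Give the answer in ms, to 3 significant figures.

90.3 ms

Per-hop transmission t_tx = L/R = 72000/110000000 = 0.654545 ms.
Per-hop propagation t_prop = 260/2.3e+08 = 0.00113043 ms.
Pipeline fill: first packet needs 2·t_tx to clear all hops; remaining 136 packets each add one t_tx.
Total = (2+137-1)·t_tx + 2·t_prop = 138·0.654545 + 2·0.00113043 = 90.3 ms.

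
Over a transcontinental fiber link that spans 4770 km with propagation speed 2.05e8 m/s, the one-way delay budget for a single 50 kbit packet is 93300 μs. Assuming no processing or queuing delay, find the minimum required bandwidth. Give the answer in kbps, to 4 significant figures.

Propagation delay = 4770000 / 2.05e+08 = 23268.3 μs.
Transmission budget = 93300 − 23268.3 = 70031.7 μs.
R ≥ L / t_tx = 50000 bits / 0.0700317 s = 714.0 kbps.

714.0 kbps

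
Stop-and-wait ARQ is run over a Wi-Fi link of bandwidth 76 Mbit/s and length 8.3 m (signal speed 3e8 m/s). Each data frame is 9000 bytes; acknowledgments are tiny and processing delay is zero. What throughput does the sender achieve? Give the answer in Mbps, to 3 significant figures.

t_tx = L/R = 72000/76000000 = 0.000947368 s.
t_prop = 8.3/300000000 = 2.76667e-08 s; RTT = 5.53333e-08 s.
Cycle = t_tx + RTT = 0.000947424 s.
Throughput = L / cycle = 72000 / 0.000947424 = 76.0 Mbps.

76.0 Mbps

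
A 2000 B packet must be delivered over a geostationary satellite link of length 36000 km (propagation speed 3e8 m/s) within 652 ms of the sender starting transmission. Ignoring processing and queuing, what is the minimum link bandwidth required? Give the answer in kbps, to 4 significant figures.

30.08 kbps

L = 16000 bits.
Propagation delay = 36000000 / 300000000 = 120 ms.
Transmission budget = 652 − 120 = 532 ms.
R ≥ L / t_tx = 16000 bits / 0.532 s = 30.08 kbps.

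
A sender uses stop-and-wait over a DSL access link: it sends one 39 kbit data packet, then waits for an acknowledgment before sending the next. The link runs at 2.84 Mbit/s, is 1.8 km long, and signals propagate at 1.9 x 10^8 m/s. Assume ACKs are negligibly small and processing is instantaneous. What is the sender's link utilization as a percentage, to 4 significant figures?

99.86 %

t_tx = L/R = 39000/2840000 = 0.0137324 s.
t_prop = 1800/190000000 = 9.47368e-06 s; RTT = 1.89474e-05 s.
Cycle = t_tx + RTT = 0.0137513 s.
Utilization = t_tx / cycle = 0.0137324/0.0137513 = 99.86 %.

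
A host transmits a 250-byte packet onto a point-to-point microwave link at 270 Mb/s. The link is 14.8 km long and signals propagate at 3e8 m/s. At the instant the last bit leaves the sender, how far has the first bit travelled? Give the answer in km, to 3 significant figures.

t_tx = L/R = 2000/270000000 = 7.40741e-06 s.
Distance = s × t_tx = 300000000 × 7.40741e-06 = 2.22 km.

2.22 km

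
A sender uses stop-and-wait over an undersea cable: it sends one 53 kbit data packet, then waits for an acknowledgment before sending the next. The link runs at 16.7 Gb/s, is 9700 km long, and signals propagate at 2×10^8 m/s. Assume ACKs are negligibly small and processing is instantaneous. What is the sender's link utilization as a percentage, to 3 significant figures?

0.00327 %

t_tx = L/R = 53000/16700000000 = 3.17365e-06 s.
t_prop = 9700000/200000000 = 0.0485 s; RTT = 0.097 s.
Cycle = t_tx + RTT = 0.0970032 s.
Utilization = t_tx / cycle = 3.17365e-06/0.0970032 = 0.00327 %.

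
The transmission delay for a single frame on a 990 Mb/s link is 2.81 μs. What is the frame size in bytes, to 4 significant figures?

347.7 bytes

L = R × t_tx = 990000000 b/s × 2.81e-06 s = 2781.9 bits.
In bytes: 2781.9 / 8 = 347.7 bytes.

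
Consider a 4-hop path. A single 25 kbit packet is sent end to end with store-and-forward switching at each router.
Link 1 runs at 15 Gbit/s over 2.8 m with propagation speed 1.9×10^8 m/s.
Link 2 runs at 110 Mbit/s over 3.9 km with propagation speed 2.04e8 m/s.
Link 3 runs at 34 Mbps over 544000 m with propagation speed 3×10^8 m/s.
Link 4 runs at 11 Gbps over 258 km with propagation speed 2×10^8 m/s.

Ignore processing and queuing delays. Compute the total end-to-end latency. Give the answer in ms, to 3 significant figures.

4.09 ms

L = 25000 bits.
Transmission delays (L/R per hop): 0.00166667, 0.227273, 0.735294, 0.00227273 ms; sum = 0.966506 ms.
Propagation delays (d/s per hop): 1.47368e-05, 0.0191176, 1.81333, 1.29 ms; sum = 3.12247 ms.
End-to-end = 4.09 ms.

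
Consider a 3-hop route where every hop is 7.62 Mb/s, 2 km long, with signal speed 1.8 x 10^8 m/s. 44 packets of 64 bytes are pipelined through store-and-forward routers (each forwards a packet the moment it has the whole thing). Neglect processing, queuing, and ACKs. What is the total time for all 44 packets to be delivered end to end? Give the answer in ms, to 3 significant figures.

Per-hop transmission t_tx = L/R = 512/7620000 = 0.0671916 ms.
Per-hop propagation t_prop = 2000/180000000 = 0.0111111 ms.
Pipeline fill: first packet needs 3·t_tx to clear all hops; remaining 43 packets each add one t_tx.
Total = (3+44-1)·t_tx + 3·t_prop = 46·0.0671916 + 3·0.0111111 = 3.12 ms.

3.12 ms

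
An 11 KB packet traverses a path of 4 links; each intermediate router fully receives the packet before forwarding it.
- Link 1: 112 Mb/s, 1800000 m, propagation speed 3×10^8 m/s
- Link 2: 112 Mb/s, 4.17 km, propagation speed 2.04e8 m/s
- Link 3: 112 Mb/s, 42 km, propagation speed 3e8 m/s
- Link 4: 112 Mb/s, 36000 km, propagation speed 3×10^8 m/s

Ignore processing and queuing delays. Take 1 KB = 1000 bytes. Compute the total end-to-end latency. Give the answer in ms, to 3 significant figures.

L = 88000 bits.
Transmission delay per hop = L/R = 88000/112000000 = 0.785714 ms; 4 hops → 3.14286 ms.
Propagation delays (d/s per hop): 6, 0.0204412, 0.14, 120 ms; sum = 126.16 ms.
End-to-end = 129 ms.

129 ms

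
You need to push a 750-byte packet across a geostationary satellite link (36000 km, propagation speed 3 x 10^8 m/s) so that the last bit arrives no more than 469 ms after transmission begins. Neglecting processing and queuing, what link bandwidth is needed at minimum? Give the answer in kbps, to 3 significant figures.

17.2 kbps

L = 6000 bits.
Propagation delay = 36000000 / 300000000 = 120 ms.
Transmission budget = 469 − 120 = 349 ms.
R ≥ L / t_tx = 6000 bits / 0.349 s = 17.2 kbps.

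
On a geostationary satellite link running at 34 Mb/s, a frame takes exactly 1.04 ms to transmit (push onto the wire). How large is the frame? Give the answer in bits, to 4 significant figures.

35360 bits

L = R × t_tx = 34000000 b/s × 0.00104 s = 35360 bits.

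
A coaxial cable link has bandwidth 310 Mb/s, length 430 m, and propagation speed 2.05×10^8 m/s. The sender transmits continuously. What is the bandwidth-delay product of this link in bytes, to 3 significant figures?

Propagation delay = 430 / 2.05e+08 = 2.09756e-06 s.
BDP = R × t_prop = 310000000 × 2.09756e-06 = 650.244 bits.
In bytes: 650.244/8 = 81.3 bytes.

81.3 bytes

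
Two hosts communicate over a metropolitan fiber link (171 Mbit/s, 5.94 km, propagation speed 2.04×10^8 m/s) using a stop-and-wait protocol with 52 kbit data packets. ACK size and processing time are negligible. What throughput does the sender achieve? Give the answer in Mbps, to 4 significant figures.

143.5 Mbps

t_tx = L/R = 52000/171000000 = 0.000304094 s.
t_prop = 5940/204000000 = 2.91176e-05 s; RTT = 5.82353e-05 s.
Cycle = t_tx + RTT = 0.000362329 s.
Throughput = L / cycle = 52000 / 0.000362329 = 143.5 Mbps.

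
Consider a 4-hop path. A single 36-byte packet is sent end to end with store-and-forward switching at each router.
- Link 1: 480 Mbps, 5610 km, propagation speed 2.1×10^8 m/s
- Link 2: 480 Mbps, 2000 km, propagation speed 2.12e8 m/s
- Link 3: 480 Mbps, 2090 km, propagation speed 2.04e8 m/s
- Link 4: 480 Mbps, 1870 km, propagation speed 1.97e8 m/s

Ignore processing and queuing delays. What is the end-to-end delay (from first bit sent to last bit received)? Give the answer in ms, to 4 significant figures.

55.89 ms

L = 36 × 8 = 288 bits.
Transmission delay per hop = L/R = 288/480000000 = 0.0006 ms; 4 hops → 0.0024 ms.
Propagation delays (d/s per hop): 26.7143, 9.43396, 10.2451, 9.49239 ms; sum = 55.8857 ms.
End-to-end = 55.89 ms.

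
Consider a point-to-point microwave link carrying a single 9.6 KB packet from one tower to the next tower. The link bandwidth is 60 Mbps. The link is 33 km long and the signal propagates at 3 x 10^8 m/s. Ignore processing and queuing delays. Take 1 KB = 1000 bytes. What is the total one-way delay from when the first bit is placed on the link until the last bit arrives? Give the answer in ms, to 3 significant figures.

L = 76800 bits.
Transmission delay = L/R = 76800 / 60000000 = 1.28 ms.
Propagation delay = d/s = 33000 m / 300000000 m/s = 0.11 ms.
Total = 1.39 ms.

1.39 ms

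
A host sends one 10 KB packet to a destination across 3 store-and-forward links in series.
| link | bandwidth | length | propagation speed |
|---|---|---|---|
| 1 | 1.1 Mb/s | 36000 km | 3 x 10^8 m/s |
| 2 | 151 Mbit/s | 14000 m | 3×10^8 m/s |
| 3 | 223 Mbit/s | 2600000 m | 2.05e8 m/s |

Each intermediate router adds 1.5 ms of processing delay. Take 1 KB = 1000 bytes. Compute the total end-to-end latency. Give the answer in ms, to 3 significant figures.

209 ms

L = 80000 bits.
Transmission delays (L/R per hop): 72.7273, 0.529801, 0.358744 ms; sum = 73.6158 ms.
Propagation delays (d/s per hop): 120, 0.0466667, 12.6829 ms; sum = 132.73 ms.
Processing at 2 router(s): 2 × 1.5 ms = 3 ms.
End-to-end = 209 ms.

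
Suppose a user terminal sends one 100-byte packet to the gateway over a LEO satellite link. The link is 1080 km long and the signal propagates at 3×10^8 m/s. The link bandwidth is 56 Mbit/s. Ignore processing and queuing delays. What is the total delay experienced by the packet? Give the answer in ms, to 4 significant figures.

L = 100 × 8 = 800 bits.
Transmission delay = L/R = 800 / 56000000 = 0.0142857 ms.
Propagation delay = d/s = 1080000 m / 300000000 m/s = 3.6 ms.
Total = 3.614 ms.

3.614 ms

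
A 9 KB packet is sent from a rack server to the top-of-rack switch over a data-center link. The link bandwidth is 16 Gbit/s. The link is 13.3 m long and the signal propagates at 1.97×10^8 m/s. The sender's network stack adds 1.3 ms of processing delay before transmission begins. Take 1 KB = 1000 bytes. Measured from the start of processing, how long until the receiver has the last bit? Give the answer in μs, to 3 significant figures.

1300 μs

L = 72000 bits.
Transmission delay = L/R = 72000 / 16000000000 = 4.5 μs.
Propagation delay = d/s = 13.3 m / 197000000 m/s = 0.0675127 μs.
Plus processing delay 1.3 ms = 1300 μs.
Total = 1300 μs.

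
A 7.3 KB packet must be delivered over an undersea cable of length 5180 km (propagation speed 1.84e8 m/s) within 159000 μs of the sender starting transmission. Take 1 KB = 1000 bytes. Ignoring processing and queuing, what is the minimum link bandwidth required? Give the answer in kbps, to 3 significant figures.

L = 58400 bits.
Propagation delay = 5180000 / 184000000 = 28152.2 μs.
Transmission budget = 159000 − 28152.2 = 130848 μs.
R ≥ L / t_tx = 58400 bits / 0.130848 s = 446 kbps.

446 kbps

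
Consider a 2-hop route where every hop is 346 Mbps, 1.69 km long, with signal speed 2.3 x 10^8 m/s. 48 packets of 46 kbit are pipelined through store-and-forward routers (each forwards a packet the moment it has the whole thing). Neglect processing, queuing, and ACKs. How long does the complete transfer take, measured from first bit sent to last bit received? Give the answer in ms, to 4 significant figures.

Per-hop transmission t_tx = L/R = 46000/346000000 = 0.132948 ms.
Per-hop propagation t_prop = 1690/2.3e+08 = 0.00734783 ms.
Pipeline fill: first packet needs 2·t_tx to clear all hops; remaining 47 packets each add one t_tx.
Total = (2+48-1)·t_tx + 2·t_prop = 49·0.132948 + 2·0.00734783 = 6.529 ms.

6.529 ms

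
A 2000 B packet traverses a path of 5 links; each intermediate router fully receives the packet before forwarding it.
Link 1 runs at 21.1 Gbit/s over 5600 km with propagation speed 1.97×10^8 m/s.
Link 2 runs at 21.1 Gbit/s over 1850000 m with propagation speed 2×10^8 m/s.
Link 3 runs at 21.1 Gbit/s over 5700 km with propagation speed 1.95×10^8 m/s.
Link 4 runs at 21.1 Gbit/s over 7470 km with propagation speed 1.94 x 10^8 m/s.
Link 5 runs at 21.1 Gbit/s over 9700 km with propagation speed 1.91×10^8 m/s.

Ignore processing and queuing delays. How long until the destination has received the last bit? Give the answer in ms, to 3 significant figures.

156 ms

L = 2000 × 8 = 16000 bits.
Transmission delay per hop = L/R = 16000/21100000000 = 0.000758294 ms; 5 hops → 0.00379147 ms.
Propagation delays (d/s per hop): 28.4264, 9.25, 29.2308, 38.5052, 50.7853 ms; sum = 156.198 ms.
End-to-end = 156 ms.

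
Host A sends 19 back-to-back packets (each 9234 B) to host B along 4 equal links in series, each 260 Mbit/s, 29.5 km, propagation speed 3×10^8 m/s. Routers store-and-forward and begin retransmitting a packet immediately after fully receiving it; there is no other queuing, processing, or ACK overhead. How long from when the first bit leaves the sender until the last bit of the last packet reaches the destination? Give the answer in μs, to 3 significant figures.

6640 μs

Per-hop transmission t_tx = L/R = 73872/260000000 = 284.123 μs.
Per-hop propagation t_prop = 29500/300000000 = 98.3333 μs.
Pipeline fill: first packet needs 4·t_tx to clear all hops; remaining 18 packets each add one t_tx.
Total = (4+19-1)·t_tx + 4·t_prop = 22·284.123 + 4·98.3333 = 6640 μs.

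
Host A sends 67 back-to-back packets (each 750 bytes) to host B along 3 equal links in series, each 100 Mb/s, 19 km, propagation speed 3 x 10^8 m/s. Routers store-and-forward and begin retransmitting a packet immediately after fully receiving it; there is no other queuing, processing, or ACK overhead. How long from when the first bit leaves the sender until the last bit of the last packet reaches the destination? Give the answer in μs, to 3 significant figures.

Per-hop transmission t_tx = L/R = 6000/100000000 = 60 μs.
Per-hop propagation t_prop = 19000/300000000 = 63.3333 μs.
Pipeline fill: first packet needs 3·t_tx to clear all hops; remaining 66 packets each add one t_tx.
Total = (3+67-1)·t_tx + 3·t_prop = 69·60 + 3·63.3333 = 4330 μs.

4330 μs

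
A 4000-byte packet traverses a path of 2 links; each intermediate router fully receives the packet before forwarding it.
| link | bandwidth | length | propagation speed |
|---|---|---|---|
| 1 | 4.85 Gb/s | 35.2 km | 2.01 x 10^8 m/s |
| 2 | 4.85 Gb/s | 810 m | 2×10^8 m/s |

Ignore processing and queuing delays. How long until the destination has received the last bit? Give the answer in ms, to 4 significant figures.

L = 4000 × 8 = 32000 bits.
Transmission delay per hop = L/R = 32000/4850000000 = 0.00659794 ms; 2 hops → 0.0131959 ms.
Propagation delays (d/s per hop): 0.175124, 0.00405 ms; sum = 0.179174 ms.
End-to-end = 0.1924 ms.

0.1924 ms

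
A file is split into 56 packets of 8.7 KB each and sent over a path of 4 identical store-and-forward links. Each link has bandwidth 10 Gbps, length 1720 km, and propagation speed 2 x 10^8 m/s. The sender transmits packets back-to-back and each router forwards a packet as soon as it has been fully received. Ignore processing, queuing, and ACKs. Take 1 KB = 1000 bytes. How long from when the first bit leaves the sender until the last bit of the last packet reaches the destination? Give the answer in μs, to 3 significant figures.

34800 μs

Per-hop transmission t_tx = L/R = 69600/10000000000 = 6.96 μs.
Per-hop propagation t_prop = 1720000/200000000 = 8600 μs.
Pipeline fill: first packet needs 4·t_tx to clear all hops; remaining 55 packets each add one t_tx.
Total = (4+56-1)·t_tx + 4·t_prop = 59·6.96 + 4·8600 = 34800 μs.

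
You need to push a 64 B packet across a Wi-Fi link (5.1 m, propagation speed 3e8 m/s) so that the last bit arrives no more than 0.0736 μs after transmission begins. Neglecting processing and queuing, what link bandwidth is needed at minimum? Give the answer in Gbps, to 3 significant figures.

9.05 Gbps

L = 512 bits.
Propagation delay = 5.1 / 300000000 = 0.017 μs.
Transmission budget = 0.0736 − 0.017 = 0.0566 μs.
R ≥ L / t_tx = 512 bits / 5.66e-08 s = 9.05 Gbps.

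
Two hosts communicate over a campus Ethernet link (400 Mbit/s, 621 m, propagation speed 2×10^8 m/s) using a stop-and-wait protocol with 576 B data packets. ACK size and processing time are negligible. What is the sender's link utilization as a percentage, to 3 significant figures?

65.0 %

t_tx = L/R = 4608/400000000 = 1.152e-05 s.
t_prop = 621/200000000 = 3.105e-06 s; RTT = 6.21e-06 s.
Cycle = t_tx + RTT = 1.773e-05 s.
Utilization = t_tx / cycle = 1.152e-05/1.773e-05 = 65.0 %.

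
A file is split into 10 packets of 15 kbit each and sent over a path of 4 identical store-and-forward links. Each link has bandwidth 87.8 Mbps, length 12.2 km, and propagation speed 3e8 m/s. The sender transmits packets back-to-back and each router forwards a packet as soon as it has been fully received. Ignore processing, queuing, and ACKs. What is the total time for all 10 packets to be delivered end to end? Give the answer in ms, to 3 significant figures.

Per-hop transmission t_tx = L/R = 15000/87800000 = 0.170843 ms.
Per-hop propagation t_prop = 12200/300000000 = 0.0406667 ms.
Pipeline fill: first packet needs 4·t_tx to clear all hops; remaining 9 packets each add one t_tx.
Total = (4+10-1)·t_tx + 4·t_prop = 13·0.170843 + 4·0.0406667 = 2.38 ms.

2.38 ms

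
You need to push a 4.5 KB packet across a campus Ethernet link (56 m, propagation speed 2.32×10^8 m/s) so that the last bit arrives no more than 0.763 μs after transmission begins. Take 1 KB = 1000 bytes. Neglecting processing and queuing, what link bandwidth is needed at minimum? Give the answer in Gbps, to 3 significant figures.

L = 36000 bits.
Propagation delay = 56 / 2.32e+08 = 0.241379 μs.
Transmission budget = 0.763 − 0.241379 = 0.521621 μs.
R ≥ L / t_tx = 36000 bits / 5.21621e-07 s = 69.0 Gbps.

69.0 Gbps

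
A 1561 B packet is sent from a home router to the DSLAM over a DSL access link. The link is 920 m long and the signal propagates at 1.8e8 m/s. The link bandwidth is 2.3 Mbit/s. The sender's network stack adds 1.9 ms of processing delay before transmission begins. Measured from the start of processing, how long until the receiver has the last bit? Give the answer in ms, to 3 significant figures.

L = 1561 × 8 = 12488 bits.
Transmission delay = L/R = 12488 / 2300000 = 5.42957 ms.
Propagation delay = d/s = 920 m / 180000000 m/s = 0.00511111 ms.
Plus processing delay 1.9 ms = 1.9 ms.
Total = 7.33 ms.

7.33 ms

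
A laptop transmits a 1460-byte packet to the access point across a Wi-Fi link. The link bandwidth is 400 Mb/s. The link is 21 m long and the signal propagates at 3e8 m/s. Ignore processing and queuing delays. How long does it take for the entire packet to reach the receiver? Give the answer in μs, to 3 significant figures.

29.3 μs

L = 1460 × 8 = 11680 bits.
Transmission delay = L/R = 11680 / 400000000 = 29.2 μs.
Propagation delay = d/s = 21 m / 300000000 m/s = 0.07 μs.
Total = 29.3 μs.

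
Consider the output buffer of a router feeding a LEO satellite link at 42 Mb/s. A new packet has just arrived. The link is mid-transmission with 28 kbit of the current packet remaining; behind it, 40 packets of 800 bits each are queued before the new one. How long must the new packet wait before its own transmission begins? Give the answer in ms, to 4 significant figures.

1.429 ms

Each queued packet: L/R = 800/42000000 = 0.0190476 ms.
40 queued → 0.761905 ms.
Plus remaining 28000 bits of current packet: 0.666667 ms.
Queuing delay = 1.429 ms.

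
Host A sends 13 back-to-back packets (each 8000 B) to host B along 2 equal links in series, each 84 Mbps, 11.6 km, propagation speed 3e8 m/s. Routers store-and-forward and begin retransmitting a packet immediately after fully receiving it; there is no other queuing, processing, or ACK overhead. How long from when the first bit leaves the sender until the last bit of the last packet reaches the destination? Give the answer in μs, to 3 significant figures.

10700 μs

Per-hop transmission t_tx = L/R = 64000/84000000 = 761.905 μs.
Per-hop propagation t_prop = 11600/300000000 = 38.6667 μs.
Pipeline fill: first packet needs 2·t_tx to clear all hops; remaining 12 packets each add one t_tx.
Total = (2+13-1)·t_tx + 2·t_prop = 14·761.905 + 2·38.6667 = 10700 μs.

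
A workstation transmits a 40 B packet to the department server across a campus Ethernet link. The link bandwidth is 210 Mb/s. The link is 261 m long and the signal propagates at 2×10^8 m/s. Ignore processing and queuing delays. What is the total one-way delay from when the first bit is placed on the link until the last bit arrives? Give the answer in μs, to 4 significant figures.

2.829 μs

L = 40 × 8 = 320 bits.
Transmission delay = L/R = 320 / 210000000 = 1.52381 μs.
Propagation delay = d/s = 261 m / 200000000 m/s = 1.305 μs.
Total = 2.829 μs.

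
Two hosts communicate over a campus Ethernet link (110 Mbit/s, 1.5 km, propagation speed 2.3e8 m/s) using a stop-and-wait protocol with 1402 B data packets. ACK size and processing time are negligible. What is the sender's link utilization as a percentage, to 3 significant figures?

88.7 %

t_tx = L/R = 11216/110000000 = 0.000101964 s.
t_prop = 1500/2.3e+08 = 6.52174e-06 s; RTT = 1.30435e-05 s.
Cycle = t_tx + RTT = 0.000115007 s.
Utilization = t_tx / cycle = 0.000101964/0.000115007 = 88.7 %.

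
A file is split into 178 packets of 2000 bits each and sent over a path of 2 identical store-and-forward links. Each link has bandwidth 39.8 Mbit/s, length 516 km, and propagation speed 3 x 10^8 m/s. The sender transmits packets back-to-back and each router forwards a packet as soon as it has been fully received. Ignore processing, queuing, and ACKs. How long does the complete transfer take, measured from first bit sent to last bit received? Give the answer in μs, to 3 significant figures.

12400 μs

Per-hop transmission t_tx = L/R = 2000/39800000 = 50.2513 μs.
Per-hop propagation t_prop = 516000/300000000 = 1720 μs.
Pipeline fill: first packet needs 2·t_tx to clear all hops; remaining 177 packets each add one t_tx.
Total = (2+178-1)·t_tx + 2·t_prop = 179·50.2513 + 2·1720 = 12400 μs.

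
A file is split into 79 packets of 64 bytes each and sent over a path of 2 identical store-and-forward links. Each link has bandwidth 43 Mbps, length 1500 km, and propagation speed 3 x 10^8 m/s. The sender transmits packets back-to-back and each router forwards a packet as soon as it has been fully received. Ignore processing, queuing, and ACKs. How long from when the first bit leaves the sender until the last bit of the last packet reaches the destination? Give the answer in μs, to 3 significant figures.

11000 μs

Per-hop transmission t_tx = L/R = 512/43000000 = 11.907 μs.
Per-hop propagation t_prop = 1500000/300000000 = 5000 μs.
Pipeline fill: first packet needs 2·t_tx to clear all hops; remaining 78 packets each add one t_tx.
Total = (2+79-1)·t_tx + 2·t_prop = 80·11.907 + 2·5000 = 11000 μs.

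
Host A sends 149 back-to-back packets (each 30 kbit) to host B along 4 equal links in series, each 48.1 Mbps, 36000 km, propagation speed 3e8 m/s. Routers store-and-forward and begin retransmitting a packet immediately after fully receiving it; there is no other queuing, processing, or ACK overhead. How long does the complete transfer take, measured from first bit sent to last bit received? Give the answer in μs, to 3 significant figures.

Per-hop transmission t_tx = L/R = 30000/48100000 = 623.701 μs.
Per-hop propagation t_prop = 36000000/300000000 = 120000 μs.
Pipeline fill: first packet needs 4·t_tx to clear all hops; remaining 148 packets each add one t_tx.
Total = (4+149-1)·t_tx + 4·t_prop = 152·623.701 + 4·120000 = 575000 μs.

575000 μs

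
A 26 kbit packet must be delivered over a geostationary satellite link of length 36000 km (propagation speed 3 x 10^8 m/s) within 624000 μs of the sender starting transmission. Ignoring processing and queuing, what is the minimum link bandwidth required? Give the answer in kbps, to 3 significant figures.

Propagation delay = 36000000 / 300000000 = 120000 μs.
Transmission budget = 624000 − 120000 = 504000 μs.
R ≥ L / t_tx = 26000 bits / 0.504 s = 51.6 kbps.

51.6 kbps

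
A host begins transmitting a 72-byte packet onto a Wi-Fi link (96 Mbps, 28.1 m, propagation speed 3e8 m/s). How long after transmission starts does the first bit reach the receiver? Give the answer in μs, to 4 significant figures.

0.09367 μs

First bit experiences only propagation delay: d/s = 28.1/300000000 = 0.09367 μs.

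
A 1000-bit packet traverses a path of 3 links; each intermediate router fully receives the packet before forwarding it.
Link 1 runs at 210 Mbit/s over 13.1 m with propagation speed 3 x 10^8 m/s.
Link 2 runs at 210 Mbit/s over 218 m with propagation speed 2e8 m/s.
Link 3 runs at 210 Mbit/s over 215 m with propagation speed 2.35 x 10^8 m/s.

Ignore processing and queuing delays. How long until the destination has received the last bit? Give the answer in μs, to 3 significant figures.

Transmission delay per hop = L/R = 1000/210000000 = 4.7619 μs; 3 hops → 14.2857 μs.
Propagation delays (d/s per hop): 0.0436667, 1.09, 0.914894 μs; sum = 2.04856 μs.
End-to-end = 16.3 μs.

16.3 μs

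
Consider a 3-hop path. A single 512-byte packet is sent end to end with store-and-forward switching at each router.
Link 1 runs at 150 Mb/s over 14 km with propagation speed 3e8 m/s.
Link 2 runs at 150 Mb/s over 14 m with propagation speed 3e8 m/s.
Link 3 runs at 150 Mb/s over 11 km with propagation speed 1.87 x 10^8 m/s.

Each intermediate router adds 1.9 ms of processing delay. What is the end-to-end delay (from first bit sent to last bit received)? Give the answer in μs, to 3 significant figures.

3990 μs

L = 512 × 8 = 4096 bits.
Transmission delay per hop = L/R = 4096/150000000 = 27.3067 μs; 3 hops → 81.92 μs.
Propagation delays (d/s per hop): 46.6667, 0.0466667, 58.8235 μs; sum = 105.537 μs.
Processing at 2 router(s): 2 × 1.9 ms = 3800 μs.
End-to-end = 3990 μs.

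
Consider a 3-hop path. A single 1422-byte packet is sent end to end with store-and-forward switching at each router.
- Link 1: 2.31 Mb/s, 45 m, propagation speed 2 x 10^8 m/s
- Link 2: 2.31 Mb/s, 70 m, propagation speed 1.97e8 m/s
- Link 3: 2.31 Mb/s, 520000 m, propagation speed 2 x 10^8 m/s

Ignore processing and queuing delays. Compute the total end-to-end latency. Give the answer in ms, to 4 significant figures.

L = 1422 × 8 = 11376 bits.
Transmission delay per hop = L/R = 11376/2310000 = 4.92468 ms; 3 hops → 14.774 ms.
Propagation delays (d/s per hop): 0.000225, 0.00035533, 2.6 ms; sum = 2.60058 ms.
End-to-end = 17.37 ms.

17.37 ms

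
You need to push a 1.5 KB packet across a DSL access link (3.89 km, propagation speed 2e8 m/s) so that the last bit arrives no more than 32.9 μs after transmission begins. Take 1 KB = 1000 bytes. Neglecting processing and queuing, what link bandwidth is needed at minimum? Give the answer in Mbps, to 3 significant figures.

892 Mbps

L = 12000 bits.
Propagation delay = 3890 / 200000000 = 19.45 μs.
Transmission budget = 32.9 − 19.45 = 13.45 μs.
R ≥ L / t_tx = 12000 bits / 1.345e-05 s = 892 Mbps.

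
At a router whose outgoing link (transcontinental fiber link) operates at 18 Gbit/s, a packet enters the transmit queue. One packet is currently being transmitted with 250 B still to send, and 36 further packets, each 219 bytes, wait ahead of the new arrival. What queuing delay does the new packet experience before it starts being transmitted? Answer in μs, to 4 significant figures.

3.615 μs

Each queued packet: L/R = 1752/18000000000 = 0.0973333 μs.
36 queued → 3.504 μs.
Plus remaining 2000 bits of current packet: 0.111111 μs.
Queuing delay = 3.615 μs.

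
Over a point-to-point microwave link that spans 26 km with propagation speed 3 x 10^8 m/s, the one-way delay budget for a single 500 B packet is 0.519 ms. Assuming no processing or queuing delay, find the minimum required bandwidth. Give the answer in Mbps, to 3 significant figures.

L = 4000 bits.
Propagation delay = 26000 / 300000000 = 0.0866667 ms.
Transmission budget = 0.519 − 0.0866667 = 0.432333 ms.
R ≥ L / t_tx = 4000 bits / 0.000432333 s = 9.25 Mbps.

9.25 Mbps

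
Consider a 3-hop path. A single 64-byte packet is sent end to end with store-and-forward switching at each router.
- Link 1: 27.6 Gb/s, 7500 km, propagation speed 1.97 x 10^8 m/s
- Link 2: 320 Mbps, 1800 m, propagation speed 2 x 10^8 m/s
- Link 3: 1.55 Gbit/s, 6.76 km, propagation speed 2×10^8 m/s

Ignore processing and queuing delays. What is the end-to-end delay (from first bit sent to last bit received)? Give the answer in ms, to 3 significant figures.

38.1 ms

L = 64 × 8 = 512 bits.
Transmission delays (L/R per hop): 1.85507e-05, 0.0016, 0.000330323 ms; sum = 0.00194887 ms.
Propagation delays (d/s per hop): 38.0711, 0.009, 0.0338 ms; sum = 38.1139 ms.
End-to-end = 38.1 ms.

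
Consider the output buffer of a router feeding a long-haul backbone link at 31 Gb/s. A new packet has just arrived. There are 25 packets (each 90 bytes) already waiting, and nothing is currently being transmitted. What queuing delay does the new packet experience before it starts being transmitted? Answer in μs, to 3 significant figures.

0.581 μs

Each queued packet: L/R = 720/31000000000 = 0.0232258 μs.
25 queued → 0.580645 μs.
Queuing delay = 0.581 μs.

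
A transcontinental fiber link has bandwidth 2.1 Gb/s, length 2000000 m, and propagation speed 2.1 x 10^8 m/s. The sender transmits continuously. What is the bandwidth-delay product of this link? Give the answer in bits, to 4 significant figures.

20000000 bits

Propagation delay = 2000000 / 210000000 = 0.00952381 s.
BDP = R × t_prop = 2100000000 × 0.00952381 = 20000000 bits.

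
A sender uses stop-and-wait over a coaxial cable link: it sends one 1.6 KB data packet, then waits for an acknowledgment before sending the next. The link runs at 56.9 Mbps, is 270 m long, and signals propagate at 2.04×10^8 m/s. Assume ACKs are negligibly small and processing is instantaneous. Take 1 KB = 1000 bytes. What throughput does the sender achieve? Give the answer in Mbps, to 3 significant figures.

56.2 Mbps

t_tx = L/R = 12800/56900000 = 0.000224956 s.
t_prop = 270/204000000 = 1.32353e-06 s; RTT = 2.64706e-06 s.
Cycle = t_tx + RTT = 0.000227603 s.
Throughput = L / cycle = 12800 / 0.000227603 = 56.2 Mbps.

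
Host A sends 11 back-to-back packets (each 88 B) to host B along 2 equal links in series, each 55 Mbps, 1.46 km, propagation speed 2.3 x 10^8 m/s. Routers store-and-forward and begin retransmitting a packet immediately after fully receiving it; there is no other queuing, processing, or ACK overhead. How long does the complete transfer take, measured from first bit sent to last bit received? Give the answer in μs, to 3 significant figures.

Per-hop transmission t_tx = L/R = 704/55000000 = 12.8 μs.
Per-hop propagation t_prop = 1460/2.3e+08 = 6.34783 μs.
Pipeline fill: first packet needs 2·t_tx to clear all hops; remaining 10 packets each add one t_tx.
Total = (2+11-1)·t_tx + 2·t_prop = 12·12.8 + 2·6.34783 = 166 μs.

166 μs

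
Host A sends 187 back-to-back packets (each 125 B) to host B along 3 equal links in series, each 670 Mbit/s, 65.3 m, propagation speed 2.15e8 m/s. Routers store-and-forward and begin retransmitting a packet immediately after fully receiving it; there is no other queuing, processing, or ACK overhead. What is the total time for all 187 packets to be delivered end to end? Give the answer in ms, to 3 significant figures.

0.283 ms

Per-hop transmission t_tx = L/R = 1000/670000000 = 0.00149254 ms.
Per-hop propagation t_prop = 65.3/215000000 = 0.000303721 ms.
Pipeline fill: first packet needs 3·t_tx to clear all hops; remaining 186 packets each add one t_tx.
Total = (3+187-1)·t_tx + 3·t_prop = 189·0.00149254 + 3·0.000303721 = 0.283 ms.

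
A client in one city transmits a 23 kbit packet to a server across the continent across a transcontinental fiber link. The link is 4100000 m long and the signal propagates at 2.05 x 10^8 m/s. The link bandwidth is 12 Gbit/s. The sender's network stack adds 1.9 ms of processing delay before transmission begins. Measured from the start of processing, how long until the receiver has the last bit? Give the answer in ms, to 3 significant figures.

21.9 ms

L = 23000 bits.
Transmission delay = L/R = 23000 / 12000000000 = 0.00191667 ms.
Propagation delay = d/s = 4100000 m / 2.05e+08 m/s = 20 ms.
Plus processing delay 1.9 ms = 1.9 ms.
Total = 21.9 ms.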